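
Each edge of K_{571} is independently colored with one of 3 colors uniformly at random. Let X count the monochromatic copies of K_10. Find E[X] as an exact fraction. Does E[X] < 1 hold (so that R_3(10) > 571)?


E[X] = C(571, 10) · 3^{1 − 45} = 937951290893172842001 · 3^{−44} = 937951290893172842001/984770902183611232881.
As a reduced fraction: E[X] = 104216810099241426889/109418989131512359209 ≈ 0.952.
Is E[X] < 1? YES.
Since E[X] < 1, there exists a 3-coloring of K_{571} with no monochromatic K_10; hence R_3(10) > 571.

E[X] = 104216810099241426889/109418989131512359209 ≈ 0.952; E[X] < 1, so R_3(10) > 571.


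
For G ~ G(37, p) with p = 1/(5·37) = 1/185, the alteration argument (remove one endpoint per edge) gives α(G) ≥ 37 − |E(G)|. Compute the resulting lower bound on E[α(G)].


E[|E(G)|] = C(37, 2)·p = 666 · (1/185) = 18/5.
E[α(G)] ≥ n − E[|E(G)|] = 37 − 18/5 = 167/5.
Numerically: ≈ 33.400000.
(This is only a lower bound; the true E[α(G)] may be larger.)

E[α(G)] ≥ 167/5 ≈ 33.400000.


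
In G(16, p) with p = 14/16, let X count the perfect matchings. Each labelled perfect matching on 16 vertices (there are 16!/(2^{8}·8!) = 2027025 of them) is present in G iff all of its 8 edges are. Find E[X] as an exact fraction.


K_16 has 16!/(2^{8}·8!) = 2027025 labelled perfect matchings.
For each such perfect matching H, let X_H = 1 if all 8 edges of H are present in G. Then P[X_H = 1] = p^{8} = (7/8)^{8} = 5764801/16777216.
By linearity of expectation: E[X] = Σ_H E[X_H] = 2027025 · p^{8} = 2027025 · 5764801/16777216 = 11685395747025/16777216.
Numerically: E[X] ≈ 6.97e+05.

E[X] = 2027025 · (7/8)^{8} = 11685395747025/16777216 ≈ 6.97e+05.


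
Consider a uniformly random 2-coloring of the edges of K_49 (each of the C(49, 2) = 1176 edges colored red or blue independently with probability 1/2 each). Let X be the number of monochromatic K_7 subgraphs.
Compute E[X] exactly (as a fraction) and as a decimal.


Let X = Σ_S X_S over the C(49, 7) = 85900584 subsets S of size 7, where X_S = 1 if the K_7 on S is monochromatic.
For a fixed S, the K_7 on S has C(7, 2) = 21 edges. P[all 21 edges red] = (1/2)^21, and likewise for blue, so P[monochromatic] = 2·(1/2)^21 = 2^{1 − 21} = 1/1048576.
By linearity: E[X] = C(49, 7) · 2^{1 − 21} = 85900584 · 1/1048576 = 10737573/131072.
Numerically: E[X] ≈ 81.9212.

E[X] = C(49,7)·2^(1−C(7,2)) = 10737573/131072 ≈ 81.9212.


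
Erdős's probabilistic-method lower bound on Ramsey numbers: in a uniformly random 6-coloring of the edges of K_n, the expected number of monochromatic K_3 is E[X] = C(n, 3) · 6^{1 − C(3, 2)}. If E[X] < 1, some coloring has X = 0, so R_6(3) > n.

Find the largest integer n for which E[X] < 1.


We need C(n, 3) · 6^{1 − 3} < 1, i.e. C(n, 3) < 6^{3 − 1} = 36.
Check values of n near the boundary:
  n = 3: C(3, 3) = 1; 1 < 36? YES
  n = 4: C(4, 3) = 4; 4 < 36? YES
  n = 5: C(5, 3) = 10; 10 < 36? YES
  n = 6: C(6, 3) = 20; 20 < 36? YES
  n = 7: C(7, 3) = 35; 35 < 36? YES
  n = 8: C(8, 3) = 56; 56 < 36? NO
The largest n with C(n, 3) < 36 is n = 7 (where E[X] = 35/36 ≈ 0.972222). Hence R_6(3) > 7, i.e. R_6(3) ≥ 8.

Largest n = 7; hence R_6(3) > 7.


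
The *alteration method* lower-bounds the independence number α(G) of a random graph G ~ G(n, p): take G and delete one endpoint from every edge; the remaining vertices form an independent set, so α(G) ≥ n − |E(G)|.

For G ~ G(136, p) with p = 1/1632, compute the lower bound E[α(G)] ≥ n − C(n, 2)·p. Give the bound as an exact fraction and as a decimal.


E[|E(G)|] = C(136, 2)·p = 9180 · (1/1632) = 45/8.
E[α(G)] ≥ n − E[|E(G)|] = 136 − 45/8 = 1043/8.
Numerically: ≈ 130.375.
(This is only a lower bound; the true E[α(G)] may be larger.)

E[α(G)] ≥ 1043/8 ≈ 130.375.


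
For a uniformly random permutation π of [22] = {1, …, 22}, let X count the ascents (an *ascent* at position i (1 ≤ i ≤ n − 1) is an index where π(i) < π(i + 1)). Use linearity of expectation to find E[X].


Write X = Σ X_I over i = 1, …, 21, with X_I the indicator of one ascent.
There are 21 indicators.
For each fixed i, the pair (π(i), π(i+1)) is a uniformly random ordered pair of distinct values from {1, …, 22}; by symmetry P[π(i) < π(i+1)] = 1/2.
By linearity: E[X] = 21 · (1/2) = (22 − 1) · (1/2) = 21/2 ≈ 10.5000.

E[X] = 21/2 = 10.5000.


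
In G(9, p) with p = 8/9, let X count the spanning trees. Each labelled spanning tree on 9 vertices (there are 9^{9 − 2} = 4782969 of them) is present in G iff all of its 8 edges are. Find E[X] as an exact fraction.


K_9 has 9^{9 − 2} = 4782969 labelled spanning trees.
For each such spanning tree H, let X_H = 1 if all 8 edges of H are present in G. Then P[X_H = 1] = p^{8} = (8/9)^{8} = 16777216/43046721.
By linearity: E[X] = Σ_H E[X_H] = 4782969 · p^{8} = 4782969 · 16777216/43046721 = 16777216/9.
Numerically: E[X] ≈ 1.86414e+06.

E[X] = 4782969 · (8/9)^{8} = 16777216/9 ≈ 1.86414e+06.


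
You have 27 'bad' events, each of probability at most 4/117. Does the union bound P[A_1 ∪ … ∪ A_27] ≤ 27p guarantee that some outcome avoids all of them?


Union bound: P[∪_{i=1}^{27} A_i] ≤ Σ_i P[A_i] ≤ 27·p = 27·(4/117) = 12/13.
Numerically: 12/13 ≈ 0.9231.
Is 12/13 < 1? YES.
Since P[∪ A_i] ≤ 12/13 < 1, the complement has P[∩ A_i^c] ≥ 1 − 12/13 = 1/13 > 0, so some outcome avoids every A_i.

27·p = 12/13 ≈ 0.9231; existence CERTIFIED by the union bound.


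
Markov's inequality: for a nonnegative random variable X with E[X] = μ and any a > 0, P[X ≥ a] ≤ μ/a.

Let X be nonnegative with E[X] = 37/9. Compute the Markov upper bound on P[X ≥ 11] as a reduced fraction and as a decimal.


μ = E[X] = 37/9, a = 11.
Markov: P[X ≥ 11] ≤ μ/a = (37/9)/11 = 37/99.
Numerically: ≈ 0.374.
(Since a = 11 > μ = 4.111, the bound 37/99 is < 1 and informative.)

P[X ≥ 11] ≤ 37/99 ≈ 0.374.


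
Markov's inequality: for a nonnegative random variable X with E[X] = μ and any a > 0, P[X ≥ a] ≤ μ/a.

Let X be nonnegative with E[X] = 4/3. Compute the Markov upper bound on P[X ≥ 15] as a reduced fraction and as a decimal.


μ = E[X] = 4/3, a = 15.
Markov: P[X ≥ 15] ≤ μ/a = (4/3)/15 = 4/45.
Numerically: ≈ 0.088889.
(Since a = 15 > μ = 1.333333, the bound 4/45 is < 1 and informative.)

P[X ≥ 15] ≤ 4/45 ≈ 0.088889.


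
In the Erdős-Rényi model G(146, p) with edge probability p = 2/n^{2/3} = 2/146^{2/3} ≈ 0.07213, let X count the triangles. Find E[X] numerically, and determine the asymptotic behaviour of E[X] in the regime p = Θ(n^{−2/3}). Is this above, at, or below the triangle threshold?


Number of potential triangles: C(146, 3) = 508080.
Each occurs with probability p³ ≈ (0.07213)³ ≈ 3.753049e-04.
By linearity: E[X] = C(146, 3)·p³ ≈ 508080 · 3.753049e-04 ≈ 190.6849.
Since α = 2/3 < 1, p = c/n^{2/3} ≫ 1/n is above the triangle threshold p ~ 1/n. Asymptotically E[X] ~ (c³/6)·n^{3(1−α)} = (2³/6)·n^{1} → ∞; triangles are abundant w.h.p.

E[X] ≈ 190.6849; in regime p = Θ(1/n^{2/3}) E[X] diverges (above the triangle threshold p ~ 1/n).


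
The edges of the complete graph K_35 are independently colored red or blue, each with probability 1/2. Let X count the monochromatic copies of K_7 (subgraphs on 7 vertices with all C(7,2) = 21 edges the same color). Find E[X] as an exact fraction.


Let X = Σ_S X_S over the C(35, 7) = 6724520 subsets S of size 7, where X_S = 1 if the K_7 on S is monochromatic.
For a fixed S, the K_7 on S has C(7, 2) = 21 edges. P[all 21 edges red] = (1/2)^21, and likewise for blue, so P[monochromatic] = 2·(1/2)^21 = 2^{1 − 21} = 1/1048576.
By linearity of expectation: E[X] = C(35, 7) · 2^{1 − 21} = 6724520 · 1/1048576 = 840565/131072.
Numerically: E[X] ≈ 6.413.

E[X] = C(35,7)·2^(1−C(7,2)) = 840565/131072 ≈ 6.413.


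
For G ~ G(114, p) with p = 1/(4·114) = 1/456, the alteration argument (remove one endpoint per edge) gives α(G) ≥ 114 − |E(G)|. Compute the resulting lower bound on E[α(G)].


E[|E(G)|] = C(114, 2)·p = 6441 · (1/456) = 113/8.
E[α(G)] ≥ n − E[|E(G)|] = 114 − 113/8 = 799/8.
Numerically: ≈ 99.8750.
(This is only a lower bound; the true E[α(G)] may be larger.)

E[α(G)] ≥ 799/8 ≈ 99.8750.


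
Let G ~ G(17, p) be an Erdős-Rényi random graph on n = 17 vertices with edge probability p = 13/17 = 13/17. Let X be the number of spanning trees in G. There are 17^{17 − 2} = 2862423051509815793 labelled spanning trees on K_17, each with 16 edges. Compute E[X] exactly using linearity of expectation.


K_17 has 17^{17 − 2} = 2862423051509815793 labelled spanning trees.
For each such spanning tree H, let X_H = 1 if all 16 edges of H are present in G. Then P[X_H = 1] = p^{16} = (13/17)^{16} = 665416609183179841/48661191875666868481.
By linearity of expectation: E[X] = Σ_H E[X_H] = 2862423051509815793 · p^{16} = 2862423051509815793 · 665416609183179841/48661191875666868481 = 665416609183179841/17.
Numerically: E[X] ≈ 3.914e+16.

E[X] = 2862423051509815793 · (13/17)^{16} = 665416609183179841/17 ≈ 3.914e+16.


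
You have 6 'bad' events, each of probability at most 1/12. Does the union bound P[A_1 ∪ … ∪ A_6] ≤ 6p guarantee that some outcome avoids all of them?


Union bound: P[∪_{i=1}^{6} A_i] ≤ Σ_i P[A_i] ≤ 6·p = 6·(1/12) = 1/2.
Numerically: 1/2 ≈ 0.500000.
Is 1/2 < 1? YES.
Since P[∪ A_i] ≤ 1/2 < 1, the complement has P[∩ A_i^c] ≥ 1 − 1/2 = 1/2 > 0, so some outcome avoids every A_i.

6·p = 1/2 ≈ 0.500000; existence CERTIFIED by the union bound.


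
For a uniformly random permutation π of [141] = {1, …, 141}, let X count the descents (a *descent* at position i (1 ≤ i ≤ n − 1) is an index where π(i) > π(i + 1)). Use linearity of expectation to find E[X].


Write X = Σ X_I over i = 1, …, 140, with X_I the indicator of one descent.
There are 140 indicators.
For each fixed i, the pair (π(i), π(i+1)) is a uniformly random ordered pair of distinct values from {1, …, 141}; by symmetry P[π(i) > π(i+1)] = 1/2.
By linearity: E[X] = 140 · (1/2) = (141 − 1) · (1/2) = 70 ≈ 70.00000.

E[X] = 70 = 70.00000.


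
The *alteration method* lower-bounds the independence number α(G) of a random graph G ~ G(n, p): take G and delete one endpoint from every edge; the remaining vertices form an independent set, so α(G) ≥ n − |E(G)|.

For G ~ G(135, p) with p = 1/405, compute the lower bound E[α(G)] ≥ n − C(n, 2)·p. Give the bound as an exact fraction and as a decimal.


E[|E(G)|] = C(135, 2)·p = 9045 · (1/405) = 67/3.
E[α(G)] ≥ n − E[|E(G)|] = 135 − 67/3 = 338/3.
Numerically: ≈ 112.666667.
(This is only a lower bound; the true E[α(G)] may be larger.)

E[α(G)] ≥ 338/3 ≈ 112.666667.


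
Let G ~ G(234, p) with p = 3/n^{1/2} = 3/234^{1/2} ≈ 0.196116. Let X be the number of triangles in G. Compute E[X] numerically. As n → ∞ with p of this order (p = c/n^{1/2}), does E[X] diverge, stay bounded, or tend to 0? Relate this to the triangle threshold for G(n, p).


Number of potential triangles: C(234, 3) = 2108184.
Each occurs with probability p³ ≈ (0.196116)³ ≈ 7.54292827e-03.
By linearity: E[X] = C(234, 3)·p³ ≈ 2108184 · 7.54292827e-03 ≈ 15901.880702.
Since α = 1/2 < 1, p = c/n^{1/2} ≫ 1/n is above the triangle threshold p ~ 1/n. Asymptotically E[X] ~ (c³/6)·n^{3(1−α)} = (3³/6)·n^{1.5} → ∞; triangles are abundant w.h.p.

E[X] ≈ 15901.880702; in regime p = Θ(1/n^{1/2}) E[X] diverges (above the triangle threshold p ~ 1/n).


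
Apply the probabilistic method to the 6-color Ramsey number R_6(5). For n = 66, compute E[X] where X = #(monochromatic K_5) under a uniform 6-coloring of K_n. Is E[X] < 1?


E[X] = C(66, 5) · 6^{1 − 10} = 8936928 · 6^{−9} = 8936928/10077696.
As a reduced fraction: E[X] = 31031/34992 ≈ 0.8868.
Is E[X] < 1? YES.
Since E[X] < 1, there exists a 6-coloring of K_{66} with no monochromatic K_5; hence R_6(5) > 66.

E[X] = 31031/34992 ≈ 0.8868; E[X] < 1, so R_6(5) > 66.


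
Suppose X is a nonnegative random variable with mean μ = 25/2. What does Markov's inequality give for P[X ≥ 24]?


μ = E[X] = 25/2, a = 24.
Markov: P[X ≥ 24] ≤ μ/a = (25/2)/24 = 25/48.
Numerically: ≈ 0.520833.
(Since a = 24 > μ = 12.500000, the bound 25/48 is < 1 and informative.)

P[X ≥ 24] ≤ 25/48 ≈ 0.520833.


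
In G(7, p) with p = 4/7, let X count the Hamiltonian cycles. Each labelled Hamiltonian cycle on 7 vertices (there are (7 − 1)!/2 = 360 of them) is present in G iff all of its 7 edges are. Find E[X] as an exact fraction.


K_7 has (7 − 1)!/2 = 360 labelled Hamiltonian cycles.
For each such Hamiltonian cycle H, let X_H = 1 if all 7 edges of H are present in G. Then P[X_H = 1] = p^{7} = (4/7)^{7} = 16384/823543.
By linearity of expectation: E[X] = Σ_H E[X_H] = 360 · p^{7} = 360 · 16384/823543 = 5898240/823543.
Numerically: E[X] ≈ 7.162.

E[X] = 360 · (4/7)^{7} = 5898240/823543 ≈ 7.162.


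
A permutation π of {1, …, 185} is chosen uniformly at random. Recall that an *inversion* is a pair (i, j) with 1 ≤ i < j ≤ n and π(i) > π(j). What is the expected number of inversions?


Write X = Σ X_I over the C(185, 2) = 17020 pairs i < j, with X_I the indicator of one inversion.
There are 17020 indicators.
For each fixed pair i < j, the values π(i) and π(j) are two distinct elements of {1, …, 185} in uniformly random order; by symmetry P[π(i) > π(j)] = 1/2.
By linearity: E[X] = 17020 · (1/2) = C(185, 2) · (1/2) = 17020/2 = 8510 ≈ 8510.000.

E[X] = 8510 = 8510.000.


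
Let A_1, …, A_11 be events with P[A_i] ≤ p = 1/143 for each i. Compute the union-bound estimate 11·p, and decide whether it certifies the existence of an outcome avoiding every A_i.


Union bound: P[∪_{i=1}^{11} A_i] ≤ Σ_i P[A_i] ≤ 11·p = 11·(1/143) = 1/13.
Numerically: 1/13 ≈ 0.0769231.
Is 1/13 < 1? YES.
Since P[∪ A_i] ≤ 1/13 < 1, the complement has P[∩ A_i^c] ≥ 1 − 1/13 = 12/13 > 0, so some outcome avoids every A_i.

11·p = 1/13 ≈ 0.0769231; existence CERTIFIED by the union bound.


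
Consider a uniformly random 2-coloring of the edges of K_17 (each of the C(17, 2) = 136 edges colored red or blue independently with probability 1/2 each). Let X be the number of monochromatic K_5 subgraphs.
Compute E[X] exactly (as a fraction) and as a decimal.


Let X = Σ_S X_S over the C(17, 5) = 6188 subsets S of size 5, where X_S = 1 if the K_5 on S is monochromatic.
For a fixed S, the K_5 on S has C(5, 2) = 10 edges. P[all 10 edges red] = (1/2)^10, and likewise for blue, so P[monochromatic] = 2·(1/2)^10 = 2^{1 − 10} = 1/512.
Summing: E[X] = C(17, 5) · 2^{1 − 10} = 6188 · 1/512 = 1547/128.
Numerically: E[X] ≈ 12.086.

E[X] = C(17,5)·2^(1−C(5,2)) = 1547/128 ≈ 12.086.


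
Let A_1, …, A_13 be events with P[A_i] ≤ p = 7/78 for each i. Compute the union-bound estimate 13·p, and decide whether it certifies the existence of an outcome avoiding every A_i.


Union bound: P[∪_{i=1}^{13} A_i] ≤ Σ_i P[A_i] ≤ 13·p = 13·(7/78) = 7/6.
Numerically: 7/6 ≈ 1.16667.
Is 7/6 < 1? NO.
Since the bound 7/6 is ≥ 1, the union bound is uninformative here; it does NOT by itself certify existence.

13·p = 7/6 ≈ 1.16667; existence NOT certified by the union bound.


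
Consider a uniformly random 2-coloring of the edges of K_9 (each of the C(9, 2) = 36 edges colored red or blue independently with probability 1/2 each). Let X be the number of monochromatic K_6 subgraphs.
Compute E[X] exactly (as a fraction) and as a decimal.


Let X = Σ_S X_S over the C(9, 6) = 84 subsets S of size 6, where X_S = 1 if the K_6 on S is monochromatic.
For a fixed S, the K_6 on S has C(6, 2) = 15 edges. P[all 15 edges red] = (1/2)^15, and likewise for blue, so P[monochromatic] = 2·(1/2)^15 = 2^{1 − 15} = 1/16384.
By linearity: E[X] = C(9, 6) · 2^{1 − 15} = 84 · 1/16384 = 21/4096.
Numerically: E[X] ≈ 0.0051.

E[X] = C(9,6)·2^(1−C(6,2)) = 21/4096 ≈ 0.0051.


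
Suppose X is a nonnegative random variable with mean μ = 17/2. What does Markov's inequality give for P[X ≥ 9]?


μ = E[X] = 17/2, a = 9.
Markov: P[X ≥ 9] ≤ μ/a = (17/2)/9 = 17/18.
Numerically: ≈ 0.94444.
(Since a = 9 > μ = 8.50000, the bound 17/18 is < 1 and informative.)

P[X ≥ 9] ≤ 17/18 ≈ 0.94444.


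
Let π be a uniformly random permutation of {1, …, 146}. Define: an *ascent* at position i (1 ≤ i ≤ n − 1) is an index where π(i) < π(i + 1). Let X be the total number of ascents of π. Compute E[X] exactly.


Write X = Σ X_I over i = 1, …, 145, with X_I the indicator of one ascent.
There are 145 indicators.
For each fixed i, the pair (π(i), π(i+1)) is a uniformly random ordered pair of distinct values from {1, …, 146}; by symmetry P[π(i) < π(i+1)] = 1/2.
By linearity: E[X] = 145 · (1/2) = (146 − 1) · (1/2) = 145/2 ≈ 72.500.

E[X] = 145/2 = 72.500.


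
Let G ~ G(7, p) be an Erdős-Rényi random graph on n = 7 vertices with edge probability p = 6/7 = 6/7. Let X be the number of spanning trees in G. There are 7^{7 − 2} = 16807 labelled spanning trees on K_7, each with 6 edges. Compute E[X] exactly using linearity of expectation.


K_7 has 7^{7 − 2} = 16807 labelled spanning trees.
For each such spanning tree H, let X_H = 1 if all 6 edges of H are present in G. Then P[X_H = 1] = p^{6} = (6/7)^{6} = 46656/117649.
Summing the indicators: E[X] = Σ_H E[X_H] = 16807 · p^{6} = 16807 · 46656/117649 = 46656/7.
Numerically: E[X] ≈ 6.67e+03.

E[X] = 16807 · (6/7)^{6} = 46656/7 ≈ 6.67e+03.


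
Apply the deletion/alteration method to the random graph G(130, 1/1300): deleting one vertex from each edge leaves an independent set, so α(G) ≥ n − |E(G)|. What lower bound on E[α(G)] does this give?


E[|E(G)|] = C(130, 2)·p = 8385 · (1/1300) = 129/20.
E[α(G)] ≥ n − E[|E(G)|] = 130 − 129/20 = 2471/20.
Numerically: ≈ 123.550000.
(This is only a lower bound; the true E[α(G)] may be larger.)

E[α(G)] ≥ 2471/20 ≈ 123.550000.


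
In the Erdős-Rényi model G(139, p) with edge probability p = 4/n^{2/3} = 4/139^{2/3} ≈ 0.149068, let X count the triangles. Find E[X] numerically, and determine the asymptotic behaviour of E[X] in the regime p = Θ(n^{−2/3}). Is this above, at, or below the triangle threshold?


Number of potential triangles: C(139, 3) = 437989.
Each occurs with probability p³ ≈ (0.149068)³ ≈ 3.31245795e-03.
By linearity: E[X] = C(139, 3)·p³ ≈ 437989 · 3.31245795e-03 ≈ 1450.820144.
Since α = 2/3 < 1, p = c/n^{2/3} ≫ 1/n is above the triangle threshold p ~ 1/n. Asymptotically E[X] ~ (c³/6)·n^{3(1−α)} = (4³/6)·n^{1} → ∞; triangles are abundant w.h.p.

E[X] ≈ 1450.820144; in regime p = Θ(1/n^{2/3}) E[X] diverges (above the triangle threshold p ~ 1/n).


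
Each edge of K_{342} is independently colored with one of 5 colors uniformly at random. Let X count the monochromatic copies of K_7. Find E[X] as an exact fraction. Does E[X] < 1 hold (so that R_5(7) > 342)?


E[X] = C(342, 7) · 5^{1 − 21} = 102073837467888 · 5^{−20} = 102073837467888/95367431640625.
As a reduced fraction: E[X] = 102073837467888/95367431640625 ≈ 1.070322.
Is E[X] < 1? NO.
Since E[X] ≥ 1, the first-moment bound is inconclusive at n = 342; it does NOT by itself certify R_5(7) > 342.

E[X] = 102073837467888/95367431640625 ≈ 1.070322; E[X] ≥ 1; first-moment method inconclusive here.


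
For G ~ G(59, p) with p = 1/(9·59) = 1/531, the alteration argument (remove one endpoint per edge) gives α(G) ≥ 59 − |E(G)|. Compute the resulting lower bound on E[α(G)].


E[|E(G)|] = C(59, 2)·p = 1711 · (1/531) = 29/9.
E[α(G)] ≥ n − E[|E(G)|] = 59 − 29/9 = 502/9.
Numerically: ≈ 55.777778.
(This is only a lower bound; the true E[α(G)] may be larger.)

E[α(G)] ≥ 502/9 ≈ 55.777778.


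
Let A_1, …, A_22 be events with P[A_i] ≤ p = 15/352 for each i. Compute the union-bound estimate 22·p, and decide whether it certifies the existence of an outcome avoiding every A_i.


Union bound: P[∪_{i=1}^{22} A_i] ≤ Σ_i P[A_i] ≤ 22·p = 22·(15/352) = 15/16.
Numerically: 15/16 ≈ 0.938.
Is 15/16 < 1? YES.
Since P[∪ A_i] ≤ 15/16 < 1, the complement has P[∩ A_i^c] ≥ 1 − 15/16 = 1/16 > 0, so some outcome avoids every A_i.

22·p = 15/16 ≈ 0.938; existence CERTIFIED by the union bound.


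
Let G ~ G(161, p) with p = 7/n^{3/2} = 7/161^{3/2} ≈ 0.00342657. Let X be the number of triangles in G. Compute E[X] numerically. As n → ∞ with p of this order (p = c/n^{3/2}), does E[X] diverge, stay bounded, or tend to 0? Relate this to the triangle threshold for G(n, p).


Number of potential triangles: C(161, 3) = 682640.
Each occurs with probability p³ ≈ (0.00342657)³ ≈ 4.02325610e-08.
By linearity: E[X] = C(161, 3)·p³ ≈ 682640 · 4.02325610e-08 ≈ 0.027464.
Since α = 3/2 > 1, p = c/n^{3/2} = o(1/n) is below the triangle threshold p ~ 1/n. Asymptotically E[X] ~ (c³/6)·n^{3(1−α)} = (7³/6)·n^{-1.5} → 0, so by Markov's inequality G has no triangles w.h.p.

E[X] ≈ 0.027464; in regime p = Θ(1/n^{3/2}) E[X] tends to 0 (below the triangle threshold p ~ 1/n).


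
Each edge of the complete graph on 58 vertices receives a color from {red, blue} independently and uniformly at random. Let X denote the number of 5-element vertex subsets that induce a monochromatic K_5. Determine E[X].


Let X = Σ_S X_S over the C(58, 5) = 4582116 subsets S of size 5, where X_S = 1 if the K_5 on S is monochromatic.
For a fixed S, the K_5 on S has C(5, 2) = 10 edges. P[all 10 edges red] = (1/2)^10, and likewise for blue, so P[monochromatic] = 2·(1/2)^10 = 2^{1 − 10} = 1/512.
Summing: E[X] = C(58, 5) · 2^{1 − 10} = 4582116 · 1/512 = 1145529/128.
Numerically: E[X] ≈ 8949.445312.

E[X] = C(58,5)·2^(1−C(5,2)) = 1145529/128 ≈ 8949.445312.


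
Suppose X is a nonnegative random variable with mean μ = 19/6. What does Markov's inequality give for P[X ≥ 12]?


μ = E[X] = 19/6, a = 12.
Markov: P[X ≥ 12] ≤ μ/a = (19/6)/12 = 19/72.
Numerically: ≈ 0.263889.
(Since a = 12 > μ = 3.166667, the bound 19/72 is < 1 and informative.)

P[X ≥ 12] ≤ 19/72 ≈ 0.263889.


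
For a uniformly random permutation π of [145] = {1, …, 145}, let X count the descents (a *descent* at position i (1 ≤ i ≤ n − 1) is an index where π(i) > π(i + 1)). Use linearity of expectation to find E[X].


Write X = Σ X_I over i = 1, …, 144, with X_I the indicator of one descent.
There are 144 indicators.
For each fixed i, the pair (π(i), π(i+1)) is a uniformly random ordered pair of distinct values from {1, …, 145}; by symmetry P[π(i) > π(i+1)] = 1/2.
By linearity: E[X] = 144 · (1/2) = (145 − 1) · (1/2) = 72 ≈ 72.0000.

E[X] = 72 = 72.0000.


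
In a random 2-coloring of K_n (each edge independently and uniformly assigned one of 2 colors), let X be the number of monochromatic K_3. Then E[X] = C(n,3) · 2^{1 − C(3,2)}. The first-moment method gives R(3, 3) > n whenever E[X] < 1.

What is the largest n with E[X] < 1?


We need C(n, 3) · 2^{1 − 3} < 1, i.e. C(n, 3) < 2^{3 − 1} = 4.
Check values of n near the boundary:
  n = 3: C(3, 3) = 1; 1 < 4? YES
  n = 4: C(4, 3) = 4; 4 < 4? NO
The largest n with C(n, 3) < 4 is n = 3 (where E[X] = 1/4 ≈ 0.250). Hence R(3, 3) > 3, i.e. R(3, 3) ≥ 4.

Largest n = 3; hence R(3, 3) > 3.


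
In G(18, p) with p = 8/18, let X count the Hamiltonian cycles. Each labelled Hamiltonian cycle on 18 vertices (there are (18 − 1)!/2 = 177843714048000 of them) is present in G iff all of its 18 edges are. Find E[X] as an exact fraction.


K_18 has (18 − 1)!/2 = 177843714048000 labelled Hamiltonian cycles.
For each such Hamiltonian cycle H, let X_H = 1 if all 18 edges of H are present in G. Then P[X_H = 1] = p^{18} = (4/9)^{18} = 68719476736/150094635296999121.
Summing the indicators: E[X] = Σ_H E[X_H] = 177843714048000 · p^{18} = 177843714048000 · 68719476736/150094635296999121 = 16764508875398316032000/205891132094649.
Numerically: E[X] ≈ 8.14241e+07.

E[X] = 177843714048000 · (4/9)^{18} = 16764508875398316032000/205891132094649 ≈ 8.14241e+07.


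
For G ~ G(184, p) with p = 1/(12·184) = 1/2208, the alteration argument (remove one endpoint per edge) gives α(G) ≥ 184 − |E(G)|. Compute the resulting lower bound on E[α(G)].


E[|E(G)|] = C(184, 2)·p = 16836 · (1/2208) = 61/8.
E[α(G)] ≥ n − E[|E(G)|] = 184 − 61/8 = 1411/8.
Numerically: ≈ 176.37500.
(This is only a lower bound; the true E[α(G)] may be larger.)

E[α(G)] ≥ 1411/8 ≈ 176.37500.


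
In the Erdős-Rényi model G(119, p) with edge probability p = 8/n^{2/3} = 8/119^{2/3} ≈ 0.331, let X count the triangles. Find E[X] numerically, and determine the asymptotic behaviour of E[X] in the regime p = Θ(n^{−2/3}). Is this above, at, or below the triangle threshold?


Number of potential triangles: C(119, 3) = 273819.
Each occurs with probability p³ ≈ (0.331)³ ≈ 3.61556e-02.
By linearity: E[X] = C(119, 3)·p³ ≈ 273819 · 3.61556e-02 ≈ 9900.101.
Since α = 2/3 < 1, p = c/n^{2/3} ≫ 1/n is above the triangle threshold p ~ 1/n. Asymptotically E[X] ~ (c³/6)·n^{3(1−α)} = (8³/6)·n^{1} → ∞; triangles are abundant w.h.p.

E[X] ≈ 9900.101; in regime p = Θ(1/n^{2/3}) E[X] diverges (above the triangle threshold p ~ 1/n).


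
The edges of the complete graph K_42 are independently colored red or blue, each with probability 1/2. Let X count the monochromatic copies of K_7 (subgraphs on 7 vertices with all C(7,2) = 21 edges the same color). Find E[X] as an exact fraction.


Let X = Σ_S X_S over the C(42, 7) = 26978328 subsets S of size 7, where X_S = 1 if the K_7 on S is monochromatic.
For a fixed S, the K_7 on S has C(7, 2) = 21 edges. P[all 21 edges red] = (1/2)^21, and likewise for blue, so P[monochromatic] = 2·(1/2)^21 = 2^{1 − 21} = 1/1048576.
By linearity: E[X] = C(42, 7) · 2^{1 − 21} = 26978328 · 1/1048576 = 3372291/131072.
Numerically: E[X] ≈ 25.72854.

E[X] = C(42,7)·2^(1−C(7,2)) = 3372291/131072 ≈ 25.72854.


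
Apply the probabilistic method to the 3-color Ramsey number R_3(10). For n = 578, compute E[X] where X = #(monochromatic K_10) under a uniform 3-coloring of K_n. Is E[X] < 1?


E[X] = C(578, 10) · 3^{1 − 45} = 1060514767274403635480 · 3^{−44} = 1060514767274403635480/984770902183611232881.
As a reduced fraction: E[X] = 1060514767274403635480/984770902183611232881 ≈ 1.077.
Is E[X] < 1? NO.
Since E[X] ≥ 1, the first-moment bound is inconclusive at n = 578; it does NOT by itself certify R_3(10) > 578.

E[X] = 1060514767274403635480/984770902183611232881 ≈ 1.077; E[X] ≥ 1; first-moment method inconclusive here.


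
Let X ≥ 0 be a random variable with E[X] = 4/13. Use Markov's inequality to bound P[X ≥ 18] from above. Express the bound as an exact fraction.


μ = E[X] = 4/13, a = 18.
Markov: P[X ≥ 18] ≤ μ/a = (4/13)/18 = 2/117.
Numerically: ≈ 0.01709.
(Since a = 18 > μ = 0.30769, the bound 2/117 is < 1 and informative.)

P[X ≥ 18] ≤ 2/117 ≈ 0.01709.


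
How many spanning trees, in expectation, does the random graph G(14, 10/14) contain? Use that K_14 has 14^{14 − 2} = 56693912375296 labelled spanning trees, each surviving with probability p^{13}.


K_14 has 14^{14 − 2} = 56693912375296 labelled spanning trees.
For each such spanning tree H, let X_H = 1 if all 13 edges of H are present in G. Then P[X_H = 1] = p^{13} = (5/7)^{13} = 1220703125/96889010407.
By linearity of expectation: E[X] = Σ_H E[X_H] = 56693912375296 · p^{13} = 56693912375296 · 1220703125/96889010407 = 5000000000000/7.
Numerically: E[X] ≈ 7.14e+11.

E[X] = 56693912375296 · (5/7)^{13} = 5000000000000/7 ≈ 7.14e+11.


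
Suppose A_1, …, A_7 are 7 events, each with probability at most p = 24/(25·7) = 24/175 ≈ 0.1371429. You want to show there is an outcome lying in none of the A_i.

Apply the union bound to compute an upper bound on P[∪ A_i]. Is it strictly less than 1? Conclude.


Union bound: P[∪_{i=1}^{7} A_i] ≤ Σ_i P[A_i] ≤ 7·p = 7·(24/175) = 24/25.
Numerically: 24/25 ≈ 0.9600000.
Is 24/25 < 1? YES.
Since P[∪ A_i] ≤ 24/25 < 1, the complement has P[∩ A_i^c] ≥ 1 − 24/25 = 1/25 > 0, so some outcome avoids every A_i.

7·p = 24/25 ≈ 0.9600000; existence CERTIFIED by the union bound.


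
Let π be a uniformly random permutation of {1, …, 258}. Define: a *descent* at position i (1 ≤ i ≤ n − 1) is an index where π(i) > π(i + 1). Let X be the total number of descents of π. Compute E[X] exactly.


Write X = Σ X_I over i = 1, …, 257, with X_I the indicator of one descent.
There are 257 indicators.
For each fixed i, the pair (π(i), π(i+1)) is a uniformly random ordered pair of distinct values from {1, …, 258}; by symmetry P[π(i) > π(i+1)] = 1/2.
By linearity: E[X] = 257 · (1/2) = (258 − 1) · (1/2) = 257/2 ≈ 128.500.

E[X] = 257/2 = 128.500.


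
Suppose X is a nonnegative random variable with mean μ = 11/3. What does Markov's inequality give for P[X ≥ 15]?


μ = E[X] = 11/3, a = 15.
Markov: P[X ≥ 15] ≤ μ/a = (11/3)/15 = 11/45.
Numerically: ≈ 0.244444.
(Since a = 15 > μ = 3.666667, the bound 11/45 is < 1 and informative.)

P[X ≥ 15] ≤ 11/45 ≈ 0.244444.


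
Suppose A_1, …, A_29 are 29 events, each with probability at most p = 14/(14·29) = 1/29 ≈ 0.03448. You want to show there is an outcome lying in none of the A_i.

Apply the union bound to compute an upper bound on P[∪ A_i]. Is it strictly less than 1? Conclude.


Union bound: P[∪_{i=1}^{29} A_i] ≤ Σ_i P[A_i] ≤ 29·p = 29·(1/29) = 1.
Numerically: 1 ≈ 1.00000.
Is 1 < 1? NO.
Since the bound 1 is ≥ 1, the union bound is uninformative here; it does NOT by itself certify existence.

29·p = 1 ≈ 1.00000; existence NOT certified by the union bound.


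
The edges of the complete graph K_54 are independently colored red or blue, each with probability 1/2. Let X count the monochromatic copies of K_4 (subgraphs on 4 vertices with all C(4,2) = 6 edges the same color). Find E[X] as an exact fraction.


Let X = Σ_S X_S over the C(54, 4) = 316251 subsets S of size 4, where X_S = 1 if the K_4 on S is monochromatic.
For a fixed S, the K_4 on S has C(4, 2) = 6 edges. P[all 6 edges red] = (1/2)^6, and likewise for blue, so P[monochromatic] = 2·(1/2)^6 = 2^{1 − 6} = 1/32.
By linearity: E[X] = C(54, 4) · 2^{1 − 6} = 316251 · 1/32 = 316251/32.
Numerically: E[X] ≈ 9882.843750.

E[X] = C(54,4)·2^(1−C(4,2)) = 316251/32 ≈ 9882.843750.


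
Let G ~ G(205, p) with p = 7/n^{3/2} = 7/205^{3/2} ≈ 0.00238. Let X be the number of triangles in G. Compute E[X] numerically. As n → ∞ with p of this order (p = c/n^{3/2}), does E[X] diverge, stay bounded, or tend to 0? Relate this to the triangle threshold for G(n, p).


Number of potential triangles: C(205, 3) = 1414910.
Each occurs with probability p³ ≈ (0.00238)³ ≈ 1.35644e-08.
By linearity: E[X] = C(205, 3)·p³ ≈ 1414910 · 1.35644e-08 ≈ 0.019.
Since α = 3/2 > 1, p = c/n^{3/2} = o(1/n) is below the triangle threshold p ~ 1/n. Asymptotically E[X] ~ (c³/6)·n^{3(1−α)} = (7³/6)·n^{-1.5} → 0, so by Markov's inequality G has no triangles w.h.p.

E[X] ≈ 0.019; in regime p = Θ(1/n^{3/2}) E[X] tends to 0 (below the triangle threshold p ~ 1/n).


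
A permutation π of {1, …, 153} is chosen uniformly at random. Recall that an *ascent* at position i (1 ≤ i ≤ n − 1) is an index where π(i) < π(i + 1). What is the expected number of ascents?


Write X = Σ X_I over i = 1, …, 152, with X_I the indicator of one ascent.
There are 152 indicators.
For each fixed i, the pair (π(i), π(i+1)) is a uniformly random ordered pair of distinct values from {1, …, 153}; by symmetry P[π(i) < π(i+1)] = 1/2.
By linearity: E[X] = 152 · (1/2) = (153 − 1) · (1/2) = 76 ≈ 76.00000.

E[X] = 76 = 76.00000.


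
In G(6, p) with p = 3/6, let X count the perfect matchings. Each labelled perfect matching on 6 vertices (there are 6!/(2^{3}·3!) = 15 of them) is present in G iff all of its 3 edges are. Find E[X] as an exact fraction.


K_6 has 6!/(2^{3}·3!) = 15 labelled perfect matchings.
For each such perfect matching H, let X_H = 1 if all 3 edges of H are present in G. Then P[X_H = 1] = p^{3} = (1/2)^{3} = 1/8.
Summing the indicators: E[X] = Σ_H E[X_H] = 15 · p^{3} = 15 · 1/8 = 15/8.
Numerically: E[X] ≈ 1.88.

E[X] = 15 · (1/2)^{3} = 15/8 ≈ 1.88.


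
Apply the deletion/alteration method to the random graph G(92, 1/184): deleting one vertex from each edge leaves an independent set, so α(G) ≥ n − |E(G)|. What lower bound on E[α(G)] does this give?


E[|E(G)|] = C(92, 2)·p = 4186 · (1/184) = 91/4.
E[α(G)] ≥ n − E[|E(G)|] = 92 − 91/4 = 277/4.
Numerically: ≈ 69.250000.
(This is only a lower bound; the true E[α(G)] may be larger.)

E[α(G)] ≥ 277/4 ≈ 69.250000.


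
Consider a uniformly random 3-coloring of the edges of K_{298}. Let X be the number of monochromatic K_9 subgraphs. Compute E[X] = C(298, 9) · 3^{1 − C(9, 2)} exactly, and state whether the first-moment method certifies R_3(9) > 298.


E[X] = C(298, 9) · 3^{1 − 36} = 45207677551849890 · 3^{−35} = 45207677551849890/50031545098999707.
As a reduced fraction: E[X] = 15069225850616630/16677181699666569 ≈ 0.90358.
Is E[X] < 1? YES.
Since E[X] < 1, there exists a 3-coloring of K_{298} with no monochromatic K_9; hence R_3(9) > 298.

E[X] = 15069225850616630/16677181699666569 ≈ 0.90358; E[X] < 1, so R_3(9) > 298.


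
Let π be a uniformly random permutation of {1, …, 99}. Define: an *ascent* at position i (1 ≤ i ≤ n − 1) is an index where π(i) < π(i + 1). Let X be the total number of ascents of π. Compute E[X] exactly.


Write X = Σ X_I over i = 1, …, 98, with X_I the indicator of one ascent.
There are 98 indicators.
For each fixed i, the pair (π(i), π(i+1)) is a uniformly random ordered pair of distinct values from {1, …, 99}; by symmetry P[π(i) < π(i+1)] = 1/2.
By linearity: E[X] = 98 · (1/2) = (99 − 1) · (1/2) = 49 ≈ 49.000000.

E[X] = 49 = 49.000000.


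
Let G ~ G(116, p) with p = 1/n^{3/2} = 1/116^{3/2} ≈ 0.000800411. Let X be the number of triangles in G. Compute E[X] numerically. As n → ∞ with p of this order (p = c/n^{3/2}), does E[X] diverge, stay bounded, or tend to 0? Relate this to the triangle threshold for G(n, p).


Number of potential triangles: C(116, 3) = 253460.
Each occurs with probability p³ ≈ (0.000800411)³ ≈ 5.12789411e-10.
By linearity: E[X] = C(116, 3)·p³ ≈ 253460 · 5.12789411e-10 ≈ 0.000130.
Since α = 3/2 > 1, p = c/n^{3/2} = o(1/n) is below the triangle threshold p ~ 1/n. Asymptotically E[X] ~ (c³/6)·n^{3(1−α)} = (1³/6)·n^{-1.5} → 0, so by Markov's inequality G has no triangles w.h.p.

E[X] ≈ 0.000130; in regime p = Θ(1/n^{3/2}) E[X] tends to 0 (below the triangle threshold p ~ 1/n).


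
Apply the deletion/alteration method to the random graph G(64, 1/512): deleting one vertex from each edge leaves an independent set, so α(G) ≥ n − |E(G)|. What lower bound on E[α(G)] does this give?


E[|E(G)|] = C(64, 2)·p = 2016 · (1/512) = 63/16.
E[α(G)] ≥ n − E[|E(G)|] = 64 − 63/16 = 961/16.
Numerically: ≈ 60.062.
(This is only a lower bound; the true E[α(G)] may be larger.)

E[α(G)] ≥ 961/16 ≈ 60.062.


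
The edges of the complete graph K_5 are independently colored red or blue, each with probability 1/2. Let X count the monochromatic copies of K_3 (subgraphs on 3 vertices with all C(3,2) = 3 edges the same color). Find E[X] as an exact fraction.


Let X = Σ_S X_S over the C(5, 3) = 10 subsets S of size 3, where X_S = 1 if the K_3 on S is monochromatic.
For a fixed S, the K_3 on S has C(3, 2) = 3 edges. P[all 3 edges red] = (1/2)^3, and likewise for blue, so P[monochromatic] = 2·(1/2)^3 = 2^{1 − 3} = 1/4.
By linearity: E[X] = C(5, 3) · 2^{1 − 3} = 10 · 1/4 = 5/2.
Numerically: E[X] ≈ 2.500.

E[X] = C(5,3)·2^(1−C(3,2)) = 5/2 ≈ 2.500.


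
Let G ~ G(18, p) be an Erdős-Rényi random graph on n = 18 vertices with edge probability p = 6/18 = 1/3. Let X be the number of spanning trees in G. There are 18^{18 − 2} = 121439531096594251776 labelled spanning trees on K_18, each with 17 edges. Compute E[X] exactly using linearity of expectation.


K_18 has 18^{18 − 2} = 121439531096594251776 labelled spanning trees.
For each such spanning tree H, let X_H = 1 if all 17 edges of H are present in G. Then P[X_H = 1] = p^{17} = (1/3)^{17} = 1/129140163.
By linearity: E[X] = Σ_H E[X_H] = 121439531096594251776 · p^{17} = 121439531096594251776 · 1/129140163 = 940369969152.
Numerically: E[X] ≈ 9.4037e+11.

E[X] = 121439531096594251776 · (1/3)^{17} = 940369969152 ≈ 9.4037e+11.


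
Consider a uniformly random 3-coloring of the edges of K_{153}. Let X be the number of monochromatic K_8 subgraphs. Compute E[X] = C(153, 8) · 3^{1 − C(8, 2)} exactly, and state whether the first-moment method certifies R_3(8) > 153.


E[X] = C(153, 8) · 3^{1 − 28} = 6183023199255 · 3^{−27} = 6183023199255/7625597484987.
As a reduced fraction: E[X] = 687002577695/847288609443 ≈ 0.81082.
Is E[X] < 1? YES.
Since E[X] < 1, there exists a 3-coloring of K_{153} with no monochromatic K_8; hence R_3(8) > 153.

E[X] = 687002577695/847288609443 ≈ 0.81082; E[X] < 1, so R_3(8) > 153.


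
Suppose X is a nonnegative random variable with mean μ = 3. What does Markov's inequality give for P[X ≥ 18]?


μ = E[X] = 3, a = 18.
Markov: P[X ≥ 18] ≤ μ/a = (3)/18 = 1/6.
Numerically: ≈ 0.166667.
(Since a = 18 > μ = 3.000000, the bound 1/6 is < 1 and informative.)

P[X ≥ 18] ≤ 1/6 ≈ 0.166667.


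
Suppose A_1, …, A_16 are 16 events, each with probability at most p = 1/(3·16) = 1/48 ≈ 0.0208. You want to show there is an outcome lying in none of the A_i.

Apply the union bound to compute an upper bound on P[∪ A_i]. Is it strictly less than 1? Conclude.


Union bound: P[∪_{i=1}^{16} A_i] ≤ Σ_i P[A_i] ≤ 16·p = 16·(1/48) = 1/3.
Numerically: 1/3 ≈ 0.3333.
Is 1/3 < 1? YES.
Since P[∪ A_i] ≤ 1/3 < 1, the complement has P[∩ A_i^c] ≥ 1 − 1/3 = 2/3 > 0, so some outcome avoids every A_i.

16·p = 1/3 ≈ 0.3333; existence CERTIFIED by the union bound.


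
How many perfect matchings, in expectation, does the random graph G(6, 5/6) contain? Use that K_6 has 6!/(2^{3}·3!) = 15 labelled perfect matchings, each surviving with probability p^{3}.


K_6 has 6!/(2^{3}·3!) = 15 labelled perfect matchings.
For each such perfect matching H, let X_H = 1 if all 3 edges of H are present in G. Then P[X_H = 1] = p^{3} = (5/6)^{3} = 125/216.
Summing the indicators: E[X] = Σ_H E[X_H] = 15 · p^{3} = 15 · 125/216 = 625/72.
Numerically: E[X] ≈ 8.6806.

E[X] = 15 · (5/6)^{3} = 625/72 ≈ 8.6806.


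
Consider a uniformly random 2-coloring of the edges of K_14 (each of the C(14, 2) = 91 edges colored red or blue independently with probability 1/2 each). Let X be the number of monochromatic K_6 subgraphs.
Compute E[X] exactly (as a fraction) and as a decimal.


Let X = Σ_S X_S over the C(14, 6) = 3003 subsets S of size 6, where X_S = 1 if the K_6 on S is monochromatic.
For a fixed S, the K_6 on S has C(6, 2) = 15 edges. P[all 15 edges red] = (1/2)^15, and likewise for blue, so P[monochromatic] = 2·(1/2)^15 = 2^{1 − 15} = 1/16384.
Summing: E[X] = C(14, 6) · 2^{1 − 15} = 3003 · 1/16384 = 3003/16384.
Numerically: E[X] ≈ 0.183.

E[X] = C(14,6)·2^(1−C(6,2)) = 3003/16384 ≈ 0.183.


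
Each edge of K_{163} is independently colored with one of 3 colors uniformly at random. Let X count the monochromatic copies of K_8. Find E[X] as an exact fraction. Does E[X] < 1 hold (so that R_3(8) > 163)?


E[X] = C(163, 8) · 3^{1 − 28} = 10380216608892 · 3^{−27} = 10380216608892/7625597484987.
As a reduced fraction: E[X] = 128150822332/94143178827 ≈ 1.3612332.
Is E[X] < 1? NO.
Since E[X] ≥ 1, the first-moment bound is inconclusive at n = 163; it does NOT by itself certify R_3(8) > 163.

E[X] = 128150822332/94143178827 ≈ 1.3612332; E[X] ≥ 1; first-moment method inconclusive here.
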